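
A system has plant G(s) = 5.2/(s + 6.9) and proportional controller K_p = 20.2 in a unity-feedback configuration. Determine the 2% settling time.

T_s ≈ 0.0357 s

Closed-loop transfer function: T(s) = K_p·G(s)/(1 + K_p·G(s)) = 105/(s + 6.9 + 105) = 105/(s + 111.9).
Time constant τ = 1/111.9 = 0.008933 s, so the 2% settling time is about 4τ = 0.0357 s.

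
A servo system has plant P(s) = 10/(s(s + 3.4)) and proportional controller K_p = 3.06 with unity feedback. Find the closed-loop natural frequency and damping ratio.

ω_n = 5.53 rad/s, ζ = 0.307

1 + K_p·P(s) = 0 gives s² + 3.4s + 30.6 = 0.
So ω_n² = 30.6 ⇒ ω_n = 5.532 rad/s, and ζ = 3.4/(2ω_n) = 0.307.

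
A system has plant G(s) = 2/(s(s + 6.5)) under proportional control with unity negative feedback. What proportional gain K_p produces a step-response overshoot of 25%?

From %OS = 100·exp(−πζ/√(1−ζ²)) = 25%, ζ = −ln(0.25)/√(π²+ln²(0.25)) = 0.4037.
Characteristic equation s² + 6.5s + 2K_p = 0 gives ζ = 6.5/(2√(2K_p)).
Setting ζ = 0.4037: √(2K_p) = 6.5/(2·0.4037) = 8.05, so K_p = 64.81/2 = 32.4.

K_p = 32.4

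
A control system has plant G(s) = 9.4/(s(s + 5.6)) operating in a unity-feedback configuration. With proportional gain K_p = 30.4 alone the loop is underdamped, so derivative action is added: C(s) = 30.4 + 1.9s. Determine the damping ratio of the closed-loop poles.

Forward path: (30.4 + 1.9s)·9.4/(s(s+5.6)). The closed-loop characteristic equation is s² + (5.6 + 9.4·1.9)s + 9.4·30.4 = 0.
That is s² + 23.46s + 285.8 = 0, so ω_n = 16.9 rad/s and ζ = 23.46/(2·16.9) = 0.6939.

ζ = 0.694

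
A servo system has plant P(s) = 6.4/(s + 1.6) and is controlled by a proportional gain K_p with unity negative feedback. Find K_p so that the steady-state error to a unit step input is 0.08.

K_p = 2.88

The loop is type 0, so e_ss(step) = 1/(1 + K_pos) with K_pos = K_p·P(0).
P(0) = 4. Require 1/(1 + K_p·4) = 0.08, so 1 + 4·K_p = 12.5.
K_p = (12.5 − 1)/4 = 2.88.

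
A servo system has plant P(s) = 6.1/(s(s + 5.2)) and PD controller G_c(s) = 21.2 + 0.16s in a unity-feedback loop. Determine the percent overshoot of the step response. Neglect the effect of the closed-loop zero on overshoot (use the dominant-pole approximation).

41.2%

Forward path: (21.2 + 0.16s)·6.1/(s(s+5.2)). The closed-loop characteristic equation is s² + (5.2 + 6.1·0.16)s + 6.1·21.2 = 0.
That is s² + 6.176s + 129.3 = 0, so ω_n = 11.37 rad/s and ζ = 6.176/(2·11.37) = 0.2715.
%OS = 100·exp(−πζ/√(1−ζ²)) = 41.2%.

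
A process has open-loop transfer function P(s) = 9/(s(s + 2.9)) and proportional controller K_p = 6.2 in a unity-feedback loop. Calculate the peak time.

From 1 + K_pP(s) = 0: s² + 2.9s + 55.8 = 0 ⇒ ω_n = 7.47, ζ = 0.1941.
Damped frequency ω_d = ω_n√(1−ζ²) = 7.328 rad/s, so peak time T_p = π/ω_d = 0.429 s.

T_p = 0.429 s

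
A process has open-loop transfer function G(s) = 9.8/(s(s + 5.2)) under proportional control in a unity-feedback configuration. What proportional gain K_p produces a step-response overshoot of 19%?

K_p = 3.16

From %OS = 100·exp(−πζ/√(1−ζ²)) = 19%, ζ = −ln(0.19)/√(π²+ln²(0.19)) = 0.4673.
Characteristic equation s² + 5.2s + 9.8K_p = 0 gives ζ = 5.2/(2√(9.8K_p)).
Setting ζ = 0.4673: √(9.8K_p) = 5.2/(2·0.4673) = 5.563, so K_p = 30.95/9.8 = 3.16.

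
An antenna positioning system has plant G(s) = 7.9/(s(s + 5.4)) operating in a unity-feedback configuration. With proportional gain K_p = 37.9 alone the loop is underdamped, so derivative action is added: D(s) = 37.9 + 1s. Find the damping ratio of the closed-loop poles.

Forward path: (37.9 + 1s)·7.9/(s(s+5.4)). The closed-loop characteristic equation is s² + (5.4 + 7.9·1)s + 7.9·37.9 = 0.
That is s² + 13.3s + 299.4 = 0, so ω_n = 17.3 rad/s and ζ = 13.3/(2·17.3) = 0.3843.

ζ = 0.384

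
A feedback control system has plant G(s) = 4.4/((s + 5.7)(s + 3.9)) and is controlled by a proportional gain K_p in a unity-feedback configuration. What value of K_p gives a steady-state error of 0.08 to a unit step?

Steady-state error for a unit step on this type-0 loop is 1/(1 + K_p·G(0)).
G(0) = 0.1979. Require 1/(1 + K_p·0.1979) = 0.08, so 1 + 0.1979·K_p = 12.5.
K_p = (12.5 − 1)/0.1979 = 58.1.

K_p = 58.1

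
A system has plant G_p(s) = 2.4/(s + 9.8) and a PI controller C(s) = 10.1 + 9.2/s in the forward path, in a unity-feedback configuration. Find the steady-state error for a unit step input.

The open loop C(s)G_p(s) has a pole at the origin (type 1), so the static position error constant is infinite and e_ss = 1/(1+∞) = 0.

0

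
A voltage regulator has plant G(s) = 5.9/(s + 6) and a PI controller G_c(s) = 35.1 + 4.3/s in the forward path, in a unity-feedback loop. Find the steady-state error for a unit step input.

0

The open loop G_c(s)G(s) has a pole at the origin (type 1), so the static position error constant is infinite and e_ss = 1/(1+∞) = 0.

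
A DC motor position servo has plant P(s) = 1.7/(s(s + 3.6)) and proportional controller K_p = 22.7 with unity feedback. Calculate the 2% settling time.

T_s ≈ 2.22 s

Closed-loop characteristic equation: s² + 3.6s + 38.59 = 0, so ω_n = 6.212 rad/s and ζ = 3.6/(2·6.212) = 0.2898.
2% settling time T_s ≈ 4/(ζω_n) = 4/1.8 = 2.22 s.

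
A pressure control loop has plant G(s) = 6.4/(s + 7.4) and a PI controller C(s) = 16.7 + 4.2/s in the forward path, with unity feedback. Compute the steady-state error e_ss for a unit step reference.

The open loop C(s)G(s) has a pole at the origin (type 1), so the static position error constant is infinite and e_ss = 1/(1+∞) = 0.

0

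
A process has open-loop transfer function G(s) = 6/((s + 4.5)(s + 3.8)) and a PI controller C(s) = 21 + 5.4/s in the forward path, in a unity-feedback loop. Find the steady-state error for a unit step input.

The open loop C(s)G(s) has a pole at the origin (type 1), so the static position error constant is infinite and e_ss = 1/(1+∞) = 0.

0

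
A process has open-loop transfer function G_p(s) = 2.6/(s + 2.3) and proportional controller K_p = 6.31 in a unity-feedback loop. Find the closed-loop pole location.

s = -18.71

Closed-loop transfer function: T(s) = K_p·G_p(s)/(1 + K_p·G_p(s)) = 16.41/(s + 2.3 + 16.41) = 16.41/(s + 18.71).
The closed-loop pole is at s = −18.71.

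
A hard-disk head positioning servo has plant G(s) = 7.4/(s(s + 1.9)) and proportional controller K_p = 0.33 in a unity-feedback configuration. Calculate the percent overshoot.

9.02%

From 1 + K_pG(s) = 0: s² + 1.9s + 2.442 = 0 ⇒ ω_n = 1.563, ζ = 0.6079.
%OS = 100·exp(−πζ/√(1−ζ²)) = 100·exp(−π·0.6079/√0.6304) = 9.02%.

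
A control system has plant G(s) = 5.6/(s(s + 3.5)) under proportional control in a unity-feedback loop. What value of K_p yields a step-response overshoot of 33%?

From %OS = 100·exp(−πζ/√(1−ζ²)) = 33%, ζ = −ln(0.33)/√(π²+ln²(0.33)) = 0.3328.
Characteristic equation s² + 3.5s + 5.6K_p = 0 gives ζ = 3.5/(2√(5.6K_p)).
Setting ζ = 0.3328: √(5.6K_p) = 3.5/(2·0.3328) = 5.259, so K_p = 27.65/5.6 = 4.94.

K_p = 4.94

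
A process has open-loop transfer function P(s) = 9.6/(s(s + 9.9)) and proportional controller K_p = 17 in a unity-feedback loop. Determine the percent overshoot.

From 1 + K_pP(s) = 0: s² + 9.9s + 163.2 = 0 ⇒ ω_n = 12.77, ζ = 0.3875.
%OS = 100·exp(−πζ/√(1−ζ²)) = 100·exp(−π·0.3875/√0.8499) = 26.7%.

26.7%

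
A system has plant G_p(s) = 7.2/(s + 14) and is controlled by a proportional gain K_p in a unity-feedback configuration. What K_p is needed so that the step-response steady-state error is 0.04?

K_p = 46.7

Steady-state error for a unit step on this type-0 loop is 1/(1 + K_p·G_p(0)).
G_p(0) = 0.5143. Require 1/(1 + K_p·0.5143) = 0.04, so 1 + 0.5143·K_p = 25.
K_p = (25 − 1)/0.5143 = 46.7.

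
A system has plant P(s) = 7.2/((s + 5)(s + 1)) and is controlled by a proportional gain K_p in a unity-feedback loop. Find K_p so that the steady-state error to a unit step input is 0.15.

Steady-state error for a unit step on this type-0 loop is 1/(1 + K_p·P(0)).
P(0) = 1.44. Require 1/(1 + K_p·1.44) = 0.15, so 1 + 1.44·K_p = 6.667.
K_p = (6.667 − 1)/1.44 = 3.94.

K_p = 3.94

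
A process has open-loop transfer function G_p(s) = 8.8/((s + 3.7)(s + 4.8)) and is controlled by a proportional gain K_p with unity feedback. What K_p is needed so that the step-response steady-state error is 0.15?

For a type-0 loop with proportional control, e_ss = 1/(1 + K_p·G_p(0)).
G_p(0) = 0.4955. Require 1/(1 + K_p·0.4955) = 0.15, so 1 + 0.4955·K_p = 6.667.
K_p = (6.667 − 1)/0.4955 = 11.4.

K_p = 11.4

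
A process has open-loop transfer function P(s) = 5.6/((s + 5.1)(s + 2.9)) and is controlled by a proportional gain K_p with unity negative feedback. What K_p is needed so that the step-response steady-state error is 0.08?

Steady-state error for a unit step on this type-0 loop is 1/(1 + K_p·P(0)).
P(0) = 0.3786. Require 1/(1 + K_p·0.3786) = 0.08, so 1 + 0.3786·K_p = 12.5.
K_p = (12.5 − 1)/0.3786 = 30.4.

K_p = 30.4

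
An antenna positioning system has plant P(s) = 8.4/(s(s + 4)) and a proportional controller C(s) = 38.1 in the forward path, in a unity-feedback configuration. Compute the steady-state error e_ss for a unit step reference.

0

The open loop C(s)P(s) has a pole at the origin (type 1), so the static position error constant is infinite and e_ss = 1/(1+∞) = 0.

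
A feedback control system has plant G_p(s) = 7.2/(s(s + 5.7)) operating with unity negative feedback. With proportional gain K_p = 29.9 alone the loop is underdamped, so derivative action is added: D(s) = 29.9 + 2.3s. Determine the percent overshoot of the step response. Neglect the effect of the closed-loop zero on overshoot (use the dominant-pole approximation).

2.58%

Forward path: (29.9 + 2.3s)·7.2/(s(s+5.7)). The closed-loop characteristic equation is s² + (5.7 + 7.2·2.3)s + 7.2·29.9 = 0.
That is s² + 22.26s + 215.3 = 0, so ω_n = 14.67 rad/s and ζ = 22.26/(2·14.67) = 0.7586.
%OS = 100·exp(−πζ/√(1−ζ²)) = 2.58%.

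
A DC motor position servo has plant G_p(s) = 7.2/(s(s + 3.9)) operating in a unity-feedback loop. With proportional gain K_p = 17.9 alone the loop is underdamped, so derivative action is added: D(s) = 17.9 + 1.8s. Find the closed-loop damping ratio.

Forward path: (17.9 + 1.8s)·7.2/(s(s+3.9)). The closed-loop characteristic equation is s² + (3.9 + 7.2·1.8)s + 7.2·17.9 = 0.
That is s² + 16.86s + 128.9 = 0, so ω_n = 11.35 rad/s and ζ = 16.86/(2·11.35) = 0.7426.

ζ = 0.743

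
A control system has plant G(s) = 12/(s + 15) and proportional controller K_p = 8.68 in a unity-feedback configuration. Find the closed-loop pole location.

Closed-loop transfer function: T(s) = K_p·G(s)/(1 + K_p·G(s)) = 104.2/(s + 15 + 104.2) = 104.2/(s + 119.2).
The closed-loop pole is at s = −119.2.

s = -119.2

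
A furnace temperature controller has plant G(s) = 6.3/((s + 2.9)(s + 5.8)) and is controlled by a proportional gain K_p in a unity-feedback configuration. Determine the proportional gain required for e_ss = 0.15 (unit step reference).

For a type-0 loop with proportional control, e_ss = 1/(1 + K_p·G(0)).
G(0) = 0.3746. Require 1/(1 + K_p·0.3746) = 0.15, so 1 + 0.3746·K_p = 6.667.
K_p = (6.667 − 1)/0.3746 = 15.1.

K_p = 15.1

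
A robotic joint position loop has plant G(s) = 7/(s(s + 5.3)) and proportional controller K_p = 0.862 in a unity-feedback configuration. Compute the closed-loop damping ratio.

1 + K_p·G(s) = 0 gives s² + 5.3s + 6.034 = 0.
Matching s² + 2ζω_n s + ω_n²: ω_n = √6.034 = 2.456 rad/s and 2ζω_n = 5.3, so ζ = 5.3/(2·2.456) = 1.08.

ζ = 1.08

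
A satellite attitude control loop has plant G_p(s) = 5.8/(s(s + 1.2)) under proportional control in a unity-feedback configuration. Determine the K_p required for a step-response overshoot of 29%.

From %OS = 100·exp(−πζ/√(1−ζ²)) = 29%, ζ = −ln(0.29)/√(π²+ln²(0.29)) = 0.3666.
Characteristic equation s² + 1.2s + 5.8K_p = 0 gives ζ = 1.2/(2√(5.8K_p)).
Setting ζ = 0.3666: √(5.8K_p) = 1.2/(2·0.3666) = 1.637, so K_p = 2.679/5.8 = 0.462.

K_p = 0.462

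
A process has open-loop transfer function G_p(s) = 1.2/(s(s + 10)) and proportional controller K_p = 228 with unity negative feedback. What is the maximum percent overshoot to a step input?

Closed-loop characteristic equation: s² + 10s + 273.6 = 0, so ω_n = 16.54 rad/s and ζ = 10/(2·16.54) = 0.3023.
%OS = 100·exp(−πζ/√(1−ζ²)) = 100·exp(−π·0.3023/√0.9086) = 36.9%.

36.9%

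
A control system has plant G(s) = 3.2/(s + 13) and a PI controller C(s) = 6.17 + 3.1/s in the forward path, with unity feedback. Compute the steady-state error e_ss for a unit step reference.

0

The open loop C(s)G(s) has a pole at the origin (type 1), so the static position error constant is infinite and e_ss = 1/(1+∞) = 0.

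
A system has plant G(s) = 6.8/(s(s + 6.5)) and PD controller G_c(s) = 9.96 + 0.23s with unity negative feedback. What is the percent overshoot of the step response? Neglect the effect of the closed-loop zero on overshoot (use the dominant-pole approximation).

17.1%

Forward path: (9.96 + 0.23s)·6.8/(s(s+6.5)). The closed-loop characteristic equation is s² + (6.5 + 6.8·0.23)s + 6.8·9.96 = 0.
That is s² + 8.064s + 67.73 = 0, so ω_n = 8.23 rad/s and ζ = 8.064/(2·8.23) = 0.4899.
%OS = 100·exp(−πζ/√(1−ζ²)) = 17.1%.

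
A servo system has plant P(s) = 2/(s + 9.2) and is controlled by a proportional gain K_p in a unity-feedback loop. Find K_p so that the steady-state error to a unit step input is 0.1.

K_p = 41.4

For a type-0 loop with proportional control, e_ss = 1/(1 + K_p·P(0)).
P(0) = 0.2174. Require 1/(1 + K_p·0.2174) = 0.1, so 1 + 0.2174·K_p = 10.
K_p = (10 − 1)/0.2174 = 41.4.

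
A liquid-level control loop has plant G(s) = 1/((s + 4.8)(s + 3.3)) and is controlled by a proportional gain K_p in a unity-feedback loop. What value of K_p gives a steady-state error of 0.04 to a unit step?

Steady-state error for a unit step on this type-0 loop is 1/(1 + K_p·G(0)).
G(0) = 0.06313. Require 1/(1 + K_p·0.06313) = 0.04, so 1 + 0.06313·K_p = 25.
K_p = (25 − 1)/0.06313 = 380.

K_p = 380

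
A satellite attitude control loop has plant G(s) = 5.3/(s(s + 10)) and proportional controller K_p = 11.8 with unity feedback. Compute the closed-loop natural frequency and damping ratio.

With unity feedback the closed-loop characteristic equation is s² + 10s + 11.8·5.3 = s² + 10s + 62.54 = 0.
Matching s² + 2ζω_n s + ω_n²: ω_n = √62.54 = 7.908 rad/s and 2ζω_n = 10, so ζ = 10/(2·7.908) = 0.632.

ω_n = 7.91 rad/s, ζ = 0.632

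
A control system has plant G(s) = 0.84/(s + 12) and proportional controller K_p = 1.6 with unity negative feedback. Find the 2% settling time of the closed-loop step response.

Closed-loop transfer function: T(s) = K_p·G(s)/(1 + K_p·G(s)) = 1.344/(s + 12 + 1.344) = 1.344/(s + 13.34).
Time constant τ = 1/13.34 = 0.07494 s, so the 2% settling time is about 4τ = 0.3 s.

T_s ≈ 0.3 s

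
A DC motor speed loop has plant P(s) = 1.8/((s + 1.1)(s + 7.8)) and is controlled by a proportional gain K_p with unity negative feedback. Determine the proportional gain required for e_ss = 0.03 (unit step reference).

The loop is type 0, so e_ss(step) = 1/(1 + K_pos) with K_pos = K_p·P(0).
P(0) = 0.2098. Require 1/(1 + K_p·0.2098) = 0.03, so 1 + 0.2098·K_p = 33.33.
K_p = (33.33 − 1)/0.2098 = 154.

K_p = 154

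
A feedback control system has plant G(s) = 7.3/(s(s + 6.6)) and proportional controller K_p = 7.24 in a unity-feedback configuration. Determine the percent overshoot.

20.2%

Closed-loop characteristic equation: s² + 6.6s + 52.85 = 0, so ω_n = 7.27 rad/s and ζ = 6.6/(2·7.27) = 0.4539.
%OS = 100·exp(−πζ/√(1−ζ²)) = 100·exp(−π·0.4539/√0.794) = 20.2%.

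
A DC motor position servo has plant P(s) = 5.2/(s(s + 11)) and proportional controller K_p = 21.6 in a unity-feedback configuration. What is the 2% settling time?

The closed-loop denominator s² + 11s + 112.3 gives ω_n = √112.3 = 10.6 and ζ = 11/(2ω_n) = 0.519.
2% settling time T_s ≈ 4/(ζω_n) = 4/5.5 = 0.727 s.

T_s ≈ 0.727 s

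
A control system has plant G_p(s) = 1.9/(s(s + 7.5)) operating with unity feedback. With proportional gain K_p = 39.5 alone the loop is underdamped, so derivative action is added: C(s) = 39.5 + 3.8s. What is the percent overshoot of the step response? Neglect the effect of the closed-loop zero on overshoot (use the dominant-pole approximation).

Forward path: (39.5 + 3.8s)·1.9/(s(s+7.5)). The closed-loop characteristic equation is s² + (7.5 + 1.9·3.8)s + 1.9·39.5 = 0.
That is s² + 14.72s + 75.05 = 0, so ω_n = 8.663 rad/s and ζ = 14.72/(2·8.663) = 0.8496.
%OS = 100·exp(−πζ/√(1−ζ²)) = 0.634%.

0.634%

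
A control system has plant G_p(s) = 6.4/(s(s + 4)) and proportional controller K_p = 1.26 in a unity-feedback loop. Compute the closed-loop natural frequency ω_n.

ω_n = 2.84 rad/s

With unity feedback the closed-loop characteristic equation is s² + 4s + 1.26·6.4 = s² + 4s + 8.064 = 0.
Matching s² + 2ζω_n s + ω_n²: ω_n = √8.064 = 2.84 rad/s and 2ζω_n = 4, so ζ = 4/(2·2.84) = 0.704.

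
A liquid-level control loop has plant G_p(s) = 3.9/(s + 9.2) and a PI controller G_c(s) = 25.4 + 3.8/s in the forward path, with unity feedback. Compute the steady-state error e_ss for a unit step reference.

0

The open loop G_c(s)G_p(s) has a pole at the origin (type 1), so the static position error constant is infinite and e_ss = 1/(1+∞) = 0.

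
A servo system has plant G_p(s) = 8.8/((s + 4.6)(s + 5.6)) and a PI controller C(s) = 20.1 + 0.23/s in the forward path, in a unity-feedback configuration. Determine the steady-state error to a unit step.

0

The open loop C(s)G_p(s) has a pole at the origin (type 1), so the static position error constant is infinite and e_ss = 1/(1+∞) = 0.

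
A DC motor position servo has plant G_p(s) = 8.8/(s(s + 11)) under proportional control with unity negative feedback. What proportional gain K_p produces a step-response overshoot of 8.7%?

From %OS = 100·exp(−πζ/√(1−ζ²)) = 8.7%, ζ = −ln(0.087)/√(π²+ln²(0.087)) = 0.6137.
Characteristic equation s² + 11s + 8.8K_p = 0 gives ζ = 11/(2√(8.8K_p)).
Setting ζ = 0.6137: √(8.8K_p) = 11/(2·0.6137) = 8.962, so K_p = 80.32/8.8 = 9.13.

K_p = 9.13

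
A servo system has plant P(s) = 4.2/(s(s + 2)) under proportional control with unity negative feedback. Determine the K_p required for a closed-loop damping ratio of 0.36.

Closed-loop characteristic equation: s² + 2s + K_p·4.2 = 0.
So ω_n = √(4.2K_p) and 2ζω_n = 2, giving ζ = 2/(2√(4.2K_p)).
Setting ζ = 0.36: √(4.2K_p) = 2/(2·0.36) = 2.778, so K_p = 7.716/4.2 = 1.84.

K_p = 1.84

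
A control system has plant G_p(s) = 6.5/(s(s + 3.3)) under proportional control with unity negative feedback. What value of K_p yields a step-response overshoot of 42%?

From %OS = 100·exp(−πζ/√(1−ζ²)) = 42%, ζ = −ln(0.42)/√(π²+ln²(0.42)) = 0.2662.
Characteristic equation s² + 3.3s + 6.5K_p = 0 gives ζ = 3.3/(2√(6.5K_p)).
Setting ζ = 0.2662: √(6.5K_p) = 3.3/(2·0.2662) = 6.199, so K_p = 38.43/6.5 = 5.91.

K_p = 5.91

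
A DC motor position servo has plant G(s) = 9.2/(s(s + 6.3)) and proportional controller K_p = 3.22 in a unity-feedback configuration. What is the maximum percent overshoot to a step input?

10.8%

The closed-loop denominator s² + 6.3s + 29.62 gives ω_n = √29.62 = 5.443 and ζ = 6.3/(2ω_n) = 0.5787.
%OS = 100·exp(−πζ/√(1−ζ²)) = 100·exp(−π·0.5787/√0.6651) = 10.8%.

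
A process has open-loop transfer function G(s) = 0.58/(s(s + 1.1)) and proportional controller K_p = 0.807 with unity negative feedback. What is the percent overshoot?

1.43%

From 1 + K_pG(s) = 0: s² + 1.1s + 0.4681 = 0 ⇒ ω_n = 0.6841, ζ = 0.8039.
%OS = 100·exp(−πζ/√(1−ζ²)) = 100·exp(−π·0.8039/√0.3537) = 1.43%.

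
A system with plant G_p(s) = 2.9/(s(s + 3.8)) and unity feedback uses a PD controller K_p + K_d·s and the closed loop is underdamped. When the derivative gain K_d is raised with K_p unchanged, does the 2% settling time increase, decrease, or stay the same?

Characteristic equation s² + (3.8 + 2.9K_d)s + 2.9K_p = 0: raising K_d increases ζω_n = (3.8+2.9K_d)/2 while the loop stays underdamped, so T_s ≈ 4/(ζω_n) decreases.

decrease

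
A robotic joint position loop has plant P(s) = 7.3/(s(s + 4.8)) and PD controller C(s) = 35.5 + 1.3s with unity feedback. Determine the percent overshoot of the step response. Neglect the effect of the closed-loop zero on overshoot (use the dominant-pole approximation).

21.1%

Forward path: (35.5 + 1.3s)·7.3/(s(s+4.8)). The closed-loop characteristic equation is s² + (4.8 + 7.3·1.3)s + 7.3·35.5 = 0.
That is s² + 14.29s + 259.1 = 0, so ω_n = 16.1 rad/s and ζ = 14.29/(2·16.1) = 0.4438.
%OS = 100·exp(−πζ/√(1−ζ²)) = 21.1%.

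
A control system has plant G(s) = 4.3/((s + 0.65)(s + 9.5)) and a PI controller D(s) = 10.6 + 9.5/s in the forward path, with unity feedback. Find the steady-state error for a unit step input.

0

The open loop D(s)G(s) has a pole at the origin (type 1), so the static position error constant is infinite and e_ss = 1/(1+∞) = 0.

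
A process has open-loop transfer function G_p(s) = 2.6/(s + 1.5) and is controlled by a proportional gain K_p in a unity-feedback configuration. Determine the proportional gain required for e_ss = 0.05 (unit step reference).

K_p = 11

Steady-state error for a unit step on this type-0 loop is 1/(1 + K_p·G_p(0)).
G_p(0) = 1.733. Require 1/(1 + K_p·1.733) = 0.05, so 1 + 1.733·K_p = 20.
K_p = (20 − 1)/1.733 = 11.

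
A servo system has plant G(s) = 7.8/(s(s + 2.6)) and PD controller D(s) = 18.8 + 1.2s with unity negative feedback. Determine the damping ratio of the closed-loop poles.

Forward path: (18.8 + 1.2s)·7.8/(s(s+2.6)). The closed-loop characteristic equation is s² + (2.6 + 7.8·1.2)s + 7.8·18.8 = 0.
That is s² + 11.96s + 146.6 = 0, so ω_n = 12.11 rad/s and ζ = 11.96/(2·12.11) = 0.4938.

ζ = 0.494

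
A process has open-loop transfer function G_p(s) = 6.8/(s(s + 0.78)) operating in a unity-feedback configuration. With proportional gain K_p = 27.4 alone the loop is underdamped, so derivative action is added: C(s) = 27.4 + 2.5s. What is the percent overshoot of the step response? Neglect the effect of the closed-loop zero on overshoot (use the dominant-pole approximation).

6.75%

Forward path: (27.4 + 2.5s)·6.8/(s(s+0.78)). The closed-loop characteristic equation is s² + (0.78 + 6.8·2.5)s + 6.8·27.4 = 0.
That is s² + 17.78s + 186.3 = 0, so ω_n = 13.65 rad/s and ζ = 17.78/(2·13.65) = 0.6513.
%OS = 100·exp(−πζ/√(1−ζ²)) = 6.75%.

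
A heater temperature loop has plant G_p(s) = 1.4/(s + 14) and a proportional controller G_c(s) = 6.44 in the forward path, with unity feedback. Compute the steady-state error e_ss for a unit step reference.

0.608

The loop is type 0. Static position error constant K_pos = G_c(0)·G_p(0) = 6.44·0.1 = 0.644.
Steady-state error to a unit step: e_ss = 1/(1+K_pos) = 1/1.644 = 0.608.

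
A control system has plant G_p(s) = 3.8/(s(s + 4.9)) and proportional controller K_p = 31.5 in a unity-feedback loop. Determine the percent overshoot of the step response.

48.6%

Closed-loop characteristic equation: s² + 4.9s + 119.7 = 0, so ω_n = 10.94 rad/s and ζ = 4.9/(2·10.94) = 0.2239.
%OS = 100·exp(−πζ/√(1−ζ²)) = 100·exp(−π·0.2239/√0.9499) = 48.6%.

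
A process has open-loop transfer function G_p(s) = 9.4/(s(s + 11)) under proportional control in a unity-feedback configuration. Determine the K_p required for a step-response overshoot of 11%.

From %OS = 100·exp(−πζ/√(1−ζ²)) = 11%, ζ = −ln(0.11)/√(π²+ln²(0.11)) = 0.5749.
Characteristic equation s² + 11s + 9.4K_p = 0 gives ζ = 11/(2√(9.4K_p)).
Setting ζ = 0.5749: √(9.4K_p) = 11/(2·0.5749) = 9.567, so K_p = 91.53/9.4 = 9.74.

K_p = 9.74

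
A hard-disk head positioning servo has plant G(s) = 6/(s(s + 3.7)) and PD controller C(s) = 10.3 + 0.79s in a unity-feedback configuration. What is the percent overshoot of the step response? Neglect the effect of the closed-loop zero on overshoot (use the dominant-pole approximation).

Forward path: (10.3 + 0.79s)·6/(s(s+3.7)). The closed-loop characteristic equation is s² + (3.7 + 6·0.79)s + 6·10.3 = 0.
That is s² + 8.44s + 61.8 = 0, so ω_n = 7.861 rad/s and ζ = 8.44/(2·7.861) = 0.5368.
%OS = 100·exp(−πζ/√(1−ζ²)) = 13.5%.

13.5%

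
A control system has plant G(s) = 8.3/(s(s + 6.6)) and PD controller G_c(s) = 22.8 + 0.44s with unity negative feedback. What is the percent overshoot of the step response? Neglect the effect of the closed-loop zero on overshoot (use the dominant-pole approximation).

28.3%

Forward path: (22.8 + 0.44s)·8.3/(s(s+6.6)). The closed-loop characteristic equation is s² + (6.6 + 8.3·0.44)s + 8.3·22.8 = 0.
That is s² + 10.25s + 189.2 = 0, so ω_n = 13.76 rad/s and ζ = 10.25/(2·13.76) = 0.3726.
%OS = 100·exp(−πζ/√(1−ζ²)) = 28.3%.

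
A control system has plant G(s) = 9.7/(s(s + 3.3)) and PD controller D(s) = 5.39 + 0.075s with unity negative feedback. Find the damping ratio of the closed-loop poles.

Forward path: (5.39 + 0.075s)·9.7/(s(s+3.3)). The closed-loop characteristic equation is s² + (3.3 + 9.7·0.075)s + 9.7·5.39 = 0.
That is s² + 4.027s + 52.28 = 0, so ω_n = 7.231 rad/s and ζ = 4.027/(2·7.231) = 0.2785.

ζ = 0.279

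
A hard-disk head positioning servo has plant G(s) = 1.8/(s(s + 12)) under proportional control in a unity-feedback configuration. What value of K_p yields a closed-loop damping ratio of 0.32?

K_p = 195

Closed-loop characteristic equation: s² + 12s + K_p·1.8 = 0.
So ω_n = √(1.8K_p) and 2ζω_n = 12, giving ζ = 12/(2√(1.8K_p)).
Setting ζ = 0.32: √(1.8K_p) = 12/(2·0.32) = 18.75, so K_p = 351.6/1.8 = 195.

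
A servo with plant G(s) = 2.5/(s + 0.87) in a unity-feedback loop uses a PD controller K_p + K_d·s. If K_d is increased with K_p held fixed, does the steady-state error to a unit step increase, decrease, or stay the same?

unchanged

K_d affects only the transient (the s-coefficient); the DC loop gain, and hence e_ss, depends only on K_p.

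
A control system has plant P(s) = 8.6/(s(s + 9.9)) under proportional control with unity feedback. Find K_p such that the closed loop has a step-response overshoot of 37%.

From %OS = 100·exp(−πζ/√(1−ζ²)) = 37%, ζ = −ln(0.37)/√(π²+ln²(0.37)) = 0.3017.
Characteristic equation s² + 9.9s + 8.6K_p = 0 gives ζ = 9.9/(2√(8.6K_p)).
Setting ζ = 0.3017: √(8.6K_p) = 9.9/(2·0.3017) = 16.41, so K_p = 269.1/8.6 = 31.3.

K_p = 31.3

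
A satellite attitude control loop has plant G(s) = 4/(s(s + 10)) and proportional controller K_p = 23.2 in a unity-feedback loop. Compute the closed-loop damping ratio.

ζ = 0.519

The closed-loop denominator is s(s+10) + 23.2·4 = s² + 10s + 92.8.
Matching s² + 2ζω_n s + ω_n²: ω_n = √92.8 = 9.633 rad/s and 2ζω_n = 10, so ζ = 10/(2·9.633) = 0.519.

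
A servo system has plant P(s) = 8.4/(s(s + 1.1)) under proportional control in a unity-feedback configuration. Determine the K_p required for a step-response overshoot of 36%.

From %OS = 100·exp(−πζ/√(1−ζ²)) = 36%, ζ = −ln(0.36)/√(π²+ln²(0.36)) = 0.3093.
Characteristic equation s² + 1.1s + 8.4K_p = 0 gives ζ = 1.1/(2√(8.4K_p)).
Setting ζ = 0.3093: √(8.4K_p) = 1.1/(2·0.3093) = 1.778, so K_p = 3.163/8.4 = 0.377.

K_p = 0.377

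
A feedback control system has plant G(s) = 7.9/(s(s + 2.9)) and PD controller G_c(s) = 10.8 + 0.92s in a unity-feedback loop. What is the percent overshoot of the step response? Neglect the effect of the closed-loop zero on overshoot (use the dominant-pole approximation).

Forward path: (10.8 + 0.92s)·7.9/(s(s+2.9)). The closed-loop characteristic equation is s² + (2.9 + 7.9·0.92)s + 7.9·10.8 = 0.
That is s² + 10.17s + 85.32 = 0, so ω_n = 9.237 rad/s and ζ = 10.17/(2·9.237) = 0.5504.
%OS = 100·exp(−πζ/√(1−ζ²)) = 12.6%.

12.6%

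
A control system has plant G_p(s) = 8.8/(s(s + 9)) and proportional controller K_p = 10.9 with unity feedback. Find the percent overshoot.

19.7%

From 1 + K_pG_p(s) = 0: s² + 9s + 95.92 = 0 ⇒ ω_n = 9.794, ζ = 0.4595.
%OS = 100·exp(−πζ/√(1−ζ²)) = 100·exp(−π·0.4595/√0.7889) = 19.7%.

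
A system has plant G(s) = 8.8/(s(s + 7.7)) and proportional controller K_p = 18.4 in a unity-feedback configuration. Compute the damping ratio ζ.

1 + K_p·G(s) = 0 gives s² + 7.7s + 161.9 = 0.
So ω_n² = 161.9 ⇒ ω_n = 12.72 rad/s, and ζ = 7.7/(2ω_n) = 0.303.

ζ = 0.303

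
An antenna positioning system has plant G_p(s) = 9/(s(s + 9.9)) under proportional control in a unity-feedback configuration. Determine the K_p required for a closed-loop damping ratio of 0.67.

K_p = 6.06

Closed-loop characteristic equation: s² + 9.9s + K_p·9 = 0.
So ω_n = √(9K_p) and 2ζω_n = 9.9, giving ζ = 9.9/(2√(9K_p)).
Setting ζ = 0.67: √(9K_p) = 9.9/(2·0.67) = 7.388, so K_p = 54.58/9 = 6.06.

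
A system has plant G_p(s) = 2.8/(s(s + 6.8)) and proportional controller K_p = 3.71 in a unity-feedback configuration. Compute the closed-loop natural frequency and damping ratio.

ω_n = 3.22 rad/s, ζ = 1.05

1 + K_p·G_p(s) = 0 gives s² + 6.8s + 10.39 = 0.
Matching s² + 2ζω_n s + ω_n²: ω_n = √10.39 = 3.223 rad/s and 2ζω_n = 6.8, so ζ = 6.8/(2·3.223) = 1.05.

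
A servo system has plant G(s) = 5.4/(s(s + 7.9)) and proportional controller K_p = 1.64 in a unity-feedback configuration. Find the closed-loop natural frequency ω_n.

1 + K_p·G(s) = 0 gives s² + 7.9s + 8.856 = 0.
Matching s² + 2ζω_n s + ω_n²: ω_n = √8.856 = 2.976 rad/s and 2ζω_n = 7.9, so ζ = 7.9/(2·2.976) = 1.33.

ω_n = 2.98 rad/s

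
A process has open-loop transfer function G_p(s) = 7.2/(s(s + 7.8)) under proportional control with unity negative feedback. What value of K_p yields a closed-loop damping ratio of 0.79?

K_p = 3.38

Closed-loop characteristic equation: s² + 7.8s + K_p·7.2 = 0.
So ω_n = √(7.2K_p) and 2ζω_n = 7.8, giving ζ = 7.8/(2√(7.2K_p)).
Setting ζ = 0.79: √(7.2K_p) = 7.8/(2·0.79) = 4.937, so K_p = 24.37/7.2 = 3.38.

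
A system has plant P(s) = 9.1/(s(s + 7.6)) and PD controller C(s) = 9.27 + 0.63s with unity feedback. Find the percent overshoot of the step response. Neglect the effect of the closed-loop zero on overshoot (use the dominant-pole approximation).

3.63%

Forward path: (9.27 + 0.63s)·9.1/(s(s+7.6)). The closed-loop characteristic equation is s² + (7.6 + 9.1·0.63)s + 9.1·9.27 = 0.
That is s² + 13.33s + 84.36 = 0, so ω_n = 9.185 rad/s and ζ = 13.33/(2·9.185) = 0.7258.
%OS = 100·exp(−πζ/√(1−ζ²)) = 3.63%.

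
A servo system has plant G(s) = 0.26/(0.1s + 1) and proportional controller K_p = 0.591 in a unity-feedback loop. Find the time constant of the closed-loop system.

Closed loop: T(s) = K_p·G/(1+K_p·G) = 0.1537/(0.1s + 1 + 0.1537), with pole at s = −(1 + 0.1537)/0.1 = −11.54.
Closed-loop time constant τ = 1/11.54 = 0.0867 s.

τ = 0.0867 s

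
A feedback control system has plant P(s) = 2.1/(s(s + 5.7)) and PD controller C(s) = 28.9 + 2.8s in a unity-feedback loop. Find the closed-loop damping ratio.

ζ = 0.743

Forward path: (28.9 + 2.8s)·2.1/(s(s+5.7)). The closed-loop characteristic equation is s² + (5.7 + 2.1·2.8)s + 2.1·28.9 = 0.
That is s² + 11.58s + 60.69 = 0, so ω_n = 7.79 rad/s and ζ = 11.58/(2·7.79) = 0.7432.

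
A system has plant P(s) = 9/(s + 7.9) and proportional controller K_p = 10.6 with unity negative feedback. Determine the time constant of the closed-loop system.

τ = 0.00968 s

Closed-loop transfer function: T(s) = K_p·P(s)/(1 + K_p·P(s)) = 95.4/(s + 7.9 + 95.4) = 95.4/(s + 103.3).
Time constant τ = 1/103.3 = 0.00968 s.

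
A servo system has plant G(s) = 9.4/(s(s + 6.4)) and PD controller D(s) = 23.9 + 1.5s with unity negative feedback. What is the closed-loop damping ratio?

Forward path: (23.9 + 1.5s)·9.4/(s(s+6.4)). The closed-loop characteristic equation is s² + (6.4 + 9.4·1.5)s + 9.4·23.9 = 0.
That is s² + 20.5s + 224.7 = 0, so ω_n = 14.99 rad/s and ζ = 20.5/(2·14.99) = 0.6839.

ζ = 0.684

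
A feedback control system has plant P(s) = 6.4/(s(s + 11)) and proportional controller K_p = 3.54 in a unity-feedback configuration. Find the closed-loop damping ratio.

1 + K_p·P(s) = 0 gives s² + 11s + 22.66 = 0.
Matching s² + 2ζω_n s + ω_n²: ω_n = √22.66 = 4.76 rad/s and 2ζω_n = 11, so ζ = 11/(2·4.76) = 1.16.

ζ = 1.16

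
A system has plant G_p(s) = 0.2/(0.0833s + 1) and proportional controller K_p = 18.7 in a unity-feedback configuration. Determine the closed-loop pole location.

Closed loop: T(s) = K_p·G_p/(1+K_p·G_p) = 3.74/(0.0833s + 1 + 3.74), with pole at s = −(1 + 3.74)/0.0833 = −56.9.

s = -56.9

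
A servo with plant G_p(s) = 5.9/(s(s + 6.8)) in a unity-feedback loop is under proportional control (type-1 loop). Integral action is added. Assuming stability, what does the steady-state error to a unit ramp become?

The integrator raises the loop to type 2, so K_v → ∞ and e_ss to a ramp is zero.

0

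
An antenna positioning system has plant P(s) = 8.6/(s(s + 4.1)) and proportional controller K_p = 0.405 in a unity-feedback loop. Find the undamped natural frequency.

ω_n = 1.87 rad/s

1 + K_p·P(s) = 0 gives s² + 4.1s + 3.483 = 0.
So ω_n² = 3.483 ⇒ ω_n = 1.866 rad/s, and ζ = 4.1/(2ω_n) = 1.1.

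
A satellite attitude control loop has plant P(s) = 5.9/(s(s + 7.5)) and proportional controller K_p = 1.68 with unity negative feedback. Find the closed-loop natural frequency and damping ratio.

With unity feedback the closed-loop characteristic equation is s² + 7.5s + 1.68·5.9 = s² + 7.5s + 9.912 = 0.
So ω_n² = 9.912 ⇒ ω_n = 3.148 rad/s, and ζ = 7.5/(2ω_n) = 1.19.

ω_n = 3.15 rad/s, ζ = 1.19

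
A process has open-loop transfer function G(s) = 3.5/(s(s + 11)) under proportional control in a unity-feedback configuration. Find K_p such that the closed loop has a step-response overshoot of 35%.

From %OS = 100·exp(−πζ/√(1−ζ²)) = 35%, ζ = −ln(0.35)/√(π²+ln²(0.35)) = 0.3169.
Characteristic equation s² + 11s + 3.5K_p = 0 gives ζ = 11/(2√(3.5K_p)).
Setting ζ = 0.3169: √(3.5K_p) = 11/(2·0.3169) = 17.35, so K_p = 301.1/3.5 = 86.

K_p = 86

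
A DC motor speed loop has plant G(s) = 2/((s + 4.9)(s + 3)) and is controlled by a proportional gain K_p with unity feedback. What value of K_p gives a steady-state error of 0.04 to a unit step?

K_p = 176

For a type-0 loop with proportional control, e_ss = 1/(1 + K_p·G(0)).
G(0) = 0.1361. Require 1/(1 + K_p·0.1361) = 0.04, so 1 + 0.1361·K_p = 25.
K_p = (25 − 1)/0.1361 = 176.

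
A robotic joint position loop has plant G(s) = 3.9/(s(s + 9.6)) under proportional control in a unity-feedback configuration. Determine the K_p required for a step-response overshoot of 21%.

From %OS = 100·exp(−πζ/√(1−ζ²)) = 21%, ζ = −ln(0.21)/√(π²+ln²(0.21)) = 0.4449.
Characteristic equation s² + 9.6s + 3.9K_p = 0 gives ζ = 9.6/(2√(3.9K_p)).
Setting ζ = 0.4449: √(3.9K_p) = 9.6/(2·0.4449) = 10.79, so K_p = 116.4/3.9 = 29.8.

K_p = 29.8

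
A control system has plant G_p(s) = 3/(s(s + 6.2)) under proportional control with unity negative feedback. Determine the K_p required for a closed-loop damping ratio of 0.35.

K_p = 26.1

Closed-loop characteristic equation: s² + 6.2s + K_p·3 = 0.
So ω_n = √(3K_p) and 2ζω_n = 6.2, giving ζ = 6.2/(2√(3K_p)).
Setting ζ = 0.35: √(3K_p) = 6.2/(2·0.35) = 8.857, so K_p = 78.45/3 = 26.1.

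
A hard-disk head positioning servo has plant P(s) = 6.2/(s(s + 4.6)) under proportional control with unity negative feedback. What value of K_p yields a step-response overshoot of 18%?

From %OS = 100·exp(−πζ/√(1−ζ²)) = 18%, ζ = −ln(0.18)/√(π²+ln²(0.18)) = 0.4791.
Characteristic equation s² + 4.6s + 6.2K_p = 0 gives ζ = 4.6/(2√(6.2K_p)).
Setting ζ = 0.4791: √(6.2K_p) = 4.6/(2·0.4791) = 4.801, so K_p = 23.05/6.2 = 3.72.

K_p = 3.72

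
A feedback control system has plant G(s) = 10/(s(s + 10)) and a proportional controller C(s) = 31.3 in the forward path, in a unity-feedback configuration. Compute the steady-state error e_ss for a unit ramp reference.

0.0319

The loop has one pole at the origin (type 1). Velocity error constant K_v = lim_{s→0} s·C(s)G(s) = 31.3·10/10 = 31.3.
Steady-state error to a unit ramp: e_ss = 1/K_v = 0.0319.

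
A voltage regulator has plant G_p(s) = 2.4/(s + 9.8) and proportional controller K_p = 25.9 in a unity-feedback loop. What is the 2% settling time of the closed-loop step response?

T_s ≈ 0.0556 s

Closed-loop transfer function: T(s) = K_p·G_p(s)/(1 + K_p·G_p(s)) = 62.16/(s + 9.8 + 62.16) = 62.16/(s + 71.96).
Time constant τ = 1/71.96 = 0.0139 s, so the 2% settling time is about 4τ = 0.0556 s.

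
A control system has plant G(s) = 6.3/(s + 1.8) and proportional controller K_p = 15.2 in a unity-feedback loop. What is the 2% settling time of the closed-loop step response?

T_s ≈ 0.041 s

Closed-loop transfer function: T(s) = K_p·G(s)/(1 + K_p·G(s)) = 95.76/(s + 1.8 + 95.76) = 95.76/(s + 97.56).
Time constant τ = 1/97.56 = 0.01025 s, so the 2% settling time is about 4τ = 0.041 s.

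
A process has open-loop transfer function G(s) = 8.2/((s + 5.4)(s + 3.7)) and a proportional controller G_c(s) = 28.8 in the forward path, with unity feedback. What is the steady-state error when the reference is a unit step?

The loop is type 0. Static position error constant K_pos = G_c(0)·G(0) = 28.8·0.4104 = 11.82.
Steady-state error to a unit step: e_ss = 1/(1+K_pos) = 1/12.82 = 0.078.

0.078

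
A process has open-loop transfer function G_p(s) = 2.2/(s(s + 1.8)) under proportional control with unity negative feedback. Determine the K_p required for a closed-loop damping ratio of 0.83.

Closed-loop characteristic equation: s² + 1.8s + K_p·2.2 = 0.
So ω_n = √(2.2K_p) and 2ζω_n = 1.8, giving ζ = 1.8/(2√(2.2K_p)).
Setting ζ = 0.83: √(2.2K_p) = 1.8/(2·0.83) = 1.084, so K_p = 1.176/2.2 = 0.534.

K_p = 0.534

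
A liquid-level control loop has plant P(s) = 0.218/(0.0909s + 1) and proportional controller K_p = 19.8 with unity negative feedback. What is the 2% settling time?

Closed loop: T(s) = K_p·P/(1+K_p·P) = 4.316/(0.0909s + 1 + 4.316), with pole at s = −(1 + 4.316)/0.0909 = −58.49.
τ = 1/58.49 = 0.0171 s, so 2% settling time ≈ 4τ = 0.0684 s.

T_s ≈ 0.0684 s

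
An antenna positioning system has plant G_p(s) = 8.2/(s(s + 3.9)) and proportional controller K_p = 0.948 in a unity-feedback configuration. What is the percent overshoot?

4.62%

Closed-loop characteristic equation: s² + 3.9s + 7.774 = 0, so ω_n = 2.788 rad/s and ζ = 3.9/(2·2.788) = 0.6994.
%OS = 100·exp(−πζ/√(1−ζ²)) = 100·exp(−π·0.6994/√0.5108) = 4.62%.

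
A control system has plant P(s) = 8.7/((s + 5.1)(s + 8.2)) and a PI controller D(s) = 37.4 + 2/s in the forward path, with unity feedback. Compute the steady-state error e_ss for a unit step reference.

The open loop D(s)P(s) has a pole at the origin (type 1), so the static position error constant is infinite and e_ss = 1/(1+∞) = 0.

0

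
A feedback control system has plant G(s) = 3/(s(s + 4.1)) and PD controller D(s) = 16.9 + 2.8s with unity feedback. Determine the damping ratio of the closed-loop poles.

ζ = 0.878

Forward path: (16.9 + 2.8s)·3/(s(s+4.1)). The closed-loop characteristic equation is s² + (4.1 + 3·2.8)s + 3·16.9 = 0.
That is s² + 12.5s + 50.7 = 0, so ω_n = 7.12 rad/s and ζ = 12.5/(2·7.12) = 0.8778.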